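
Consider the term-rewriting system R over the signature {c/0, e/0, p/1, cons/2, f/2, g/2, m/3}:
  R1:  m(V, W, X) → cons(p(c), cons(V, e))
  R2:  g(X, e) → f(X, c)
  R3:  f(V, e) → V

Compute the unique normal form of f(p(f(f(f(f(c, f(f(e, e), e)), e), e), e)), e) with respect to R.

p(c)

1. f(p(f(f(f(f(c, f(f(e, e), e)), e), e), e)), e)  →  p(f(f(f(f(c, f(f(e, e), e)), e), e), e))   [R3 at ε]
2. p(f(f(f(f(c, f(f(e, e), e)), e), e), e))  →  p(f(f(f(c, f(f(e, e), e)), e), e))   [R3 at 1]
3. p(f(f(f(c, f(f(e, e), e)), e), e))  →  p(f(f(c, f(f(e, e), e)), e))   [R3 at 1]
4. p(f(f(c, f(f(e, e), e)), e))  →  p(f(c, f(f(e, e), e)))   [R3 at 1]
5. p(f(c, f(f(e, e), e)))  →  p(f(c, f(e, e)))   [R3 at 1.2]
6. p(f(c, f(e, e)))  →  p(f(c, e))   [R3 at 1.2]
7. p(f(c, e))  →  p(c)   [R3 at 1]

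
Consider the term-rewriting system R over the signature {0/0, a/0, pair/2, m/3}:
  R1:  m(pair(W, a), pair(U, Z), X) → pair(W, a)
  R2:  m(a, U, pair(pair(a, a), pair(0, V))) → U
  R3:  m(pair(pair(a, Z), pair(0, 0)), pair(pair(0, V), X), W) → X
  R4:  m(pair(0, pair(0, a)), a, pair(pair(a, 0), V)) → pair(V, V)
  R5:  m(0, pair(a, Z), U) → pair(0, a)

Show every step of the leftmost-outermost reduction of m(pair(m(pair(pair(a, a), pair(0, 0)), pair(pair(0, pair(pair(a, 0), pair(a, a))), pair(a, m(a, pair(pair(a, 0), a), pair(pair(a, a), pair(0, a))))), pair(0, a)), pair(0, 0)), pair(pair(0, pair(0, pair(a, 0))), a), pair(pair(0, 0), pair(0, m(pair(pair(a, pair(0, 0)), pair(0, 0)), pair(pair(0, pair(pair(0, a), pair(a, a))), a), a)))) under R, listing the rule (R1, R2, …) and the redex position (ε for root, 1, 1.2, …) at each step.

a

1. m(pair(m(pair(pair(a, a), pair(0, 0)), pair(pair(0, pair(pair(a, 0), pair(a, a))), pair(a, m(a, pair(pair(a, 0), a), pair(pair(a, a), pair(0, a))))), pair(0, a)), pair(0, 0)), pair(pair(0, pair(0, pair(a, 0))), a), pair(pair(0, 0), pair(0, m(pair(pair(a, pair(0, 0)), pair(0, 0)), pair(pair(0, pair(pair(0, a), pair(a, a))), a), a))))  →  m(pair(pair(a, m(a, pair(pair(a, 0), a), pair(pair(a, a), pair(0, a)))), pair(0, 0)), pair(pair(0, pair(0, pair(a, 0))), a), pair(pair(0, 0), pair(0, m(pair(pair(a, pair(0, 0)), pair(0, 0)), pair(pair(0, pair(pair(0, a), pair(a, a))), a), a))))   [R3 at 1.1]
2. m(pair(pair(a, m(a, pair(pair(a, 0), a), pair(pair(a, a), pair(0, a)))), pair(0, 0)), pair(pair(0, pair(0, pair(a, 0))), a), pair(pair(0, 0), pair(0, m(pair(pair(a, pair(0, 0)), pair(0, 0)), pair(pair(0, pair(pair(0, a), pair(a, a))), a), a))))  →  a   [R3 at ε]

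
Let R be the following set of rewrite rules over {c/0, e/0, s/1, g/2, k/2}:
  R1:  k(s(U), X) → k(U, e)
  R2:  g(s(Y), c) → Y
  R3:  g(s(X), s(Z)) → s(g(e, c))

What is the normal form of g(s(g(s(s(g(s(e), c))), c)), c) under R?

1. g(s(g(s(s(g(s(e), c))), c)), c)  →  g(s(s(g(s(e), c))), c)   [R2 at ε]
2. g(s(s(g(s(e), c))), c)  →  s(g(s(e), c))   [R2 at ε]
3. s(g(s(e), c))  →  s(e)   [R2 at 1]

s(e)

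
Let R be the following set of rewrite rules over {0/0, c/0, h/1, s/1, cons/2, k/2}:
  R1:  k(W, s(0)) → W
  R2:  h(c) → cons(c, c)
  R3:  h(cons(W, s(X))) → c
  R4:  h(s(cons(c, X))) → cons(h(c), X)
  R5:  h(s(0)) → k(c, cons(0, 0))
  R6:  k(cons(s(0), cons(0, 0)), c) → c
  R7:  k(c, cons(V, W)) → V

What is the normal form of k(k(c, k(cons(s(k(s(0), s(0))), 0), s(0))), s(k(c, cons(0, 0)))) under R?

1. k(k(c, k(cons(s(k(s(0), s(0))), 0), s(0))), s(k(c, cons(0, 0))))  →  k(k(c, cons(s(k(s(0), s(0))), 0)), s(k(c, cons(0, 0))))   [R1 at 1.2]
2. k(k(c, cons(s(k(s(0), s(0))), 0)), s(k(c, cons(0, 0))))  →  k(s(k(s(0), s(0))), s(k(c, cons(0, 0))))   [R7 at 1]
3. k(s(k(s(0), s(0))), s(k(c, cons(0, 0))))  →  k(s(s(0)), s(k(c, cons(0, 0))))   [R1 at 1.1]
4. k(s(s(0)), s(k(c, cons(0, 0))))  →  k(s(s(0)), s(0))   [R7 at 2.1]
5. k(s(s(0)), s(0))  →  s(s(0))   [R1 at ε]

s(s(0))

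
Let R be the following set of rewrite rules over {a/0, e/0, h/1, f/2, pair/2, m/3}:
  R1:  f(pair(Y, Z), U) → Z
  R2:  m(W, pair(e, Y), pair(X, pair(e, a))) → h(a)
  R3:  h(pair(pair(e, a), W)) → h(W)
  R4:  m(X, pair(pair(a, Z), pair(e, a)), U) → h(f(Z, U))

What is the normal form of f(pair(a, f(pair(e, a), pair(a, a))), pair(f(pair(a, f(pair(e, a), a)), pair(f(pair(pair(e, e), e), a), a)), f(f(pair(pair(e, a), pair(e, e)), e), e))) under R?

1. f(pair(a, f(pair(e, a), pair(a, a))), pair(f(pair(a, f(pair(e, a), a)), pair(f(pair(pair(e, e), e), a), a)), f(f(pair(pair(e, a), pair(e, e)), e), e)))  →  f(pair(e, a), pair(a, a))   [R1 at ε]
2. f(pair(e, a), pair(a, a))  →  a   [R1 at ε]

a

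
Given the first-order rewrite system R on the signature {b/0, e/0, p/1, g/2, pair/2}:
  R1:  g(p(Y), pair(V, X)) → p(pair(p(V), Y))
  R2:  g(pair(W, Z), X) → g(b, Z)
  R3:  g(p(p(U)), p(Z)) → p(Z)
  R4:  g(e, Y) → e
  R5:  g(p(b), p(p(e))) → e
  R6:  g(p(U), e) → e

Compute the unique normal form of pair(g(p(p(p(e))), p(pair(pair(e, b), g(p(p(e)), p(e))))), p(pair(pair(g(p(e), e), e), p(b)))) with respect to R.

1. pair(g(p(p(p(e))), p(pair(pair(e, b), g(p(p(e)), p(e))))), p(pair(pair(g(p(e), e), e), p(b))))  →  pair(p(pair(pair(e, b), g(p(p(e)), p(e)))), p(pair(pair(g(p(e), e), e), p(b))))   [R3 at 1]
2. pair(p(pair(pair(e, b), g(p(p(e)), p(e)))), p(pair(pair(g(p(e), e), e), p(b))))  →  pair(p(pair(pair(e, b), p(e))), p(pair(pair(g(p(e), e), e), p(b))))   [R3 at 1.1.2]
3. pair(p(pair(pair(e, b), p(e))), p(pair(pair(g(p(e), e), e), p(b))))  →  pair(p(pair(pair(e, b), p(e))), p(pair(pair(e, e), p(b))))   [R6 at 2.1.1.1]

pair(p(pair(pair(e, b), p(e))), p(pair(pair(e, e), p(b))))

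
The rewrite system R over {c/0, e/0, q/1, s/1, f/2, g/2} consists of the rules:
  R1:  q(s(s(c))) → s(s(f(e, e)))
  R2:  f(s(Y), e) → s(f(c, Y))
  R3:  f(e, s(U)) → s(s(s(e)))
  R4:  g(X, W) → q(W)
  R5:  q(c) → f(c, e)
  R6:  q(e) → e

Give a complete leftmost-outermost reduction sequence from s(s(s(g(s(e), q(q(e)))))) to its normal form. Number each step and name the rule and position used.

1. s(s(s(g(s(e), q(q(e))))))  →  s(s(s(q(q(q(e))))))   [R4 at 1.1.1]
2. s(s(s(q(q(q(e))))))  →  s(s(s(q(q(e)))))   [R6 at 1.1.1.1.1]
3. s(s(s(q(q(e)))))  →  s(s(s(q(e))))   [R6 at 1.1.1.1]
4. s(s(s(q(e))))  →  s(s(s(e)))   [R6 at 1.1.1]

s(s(s(e)))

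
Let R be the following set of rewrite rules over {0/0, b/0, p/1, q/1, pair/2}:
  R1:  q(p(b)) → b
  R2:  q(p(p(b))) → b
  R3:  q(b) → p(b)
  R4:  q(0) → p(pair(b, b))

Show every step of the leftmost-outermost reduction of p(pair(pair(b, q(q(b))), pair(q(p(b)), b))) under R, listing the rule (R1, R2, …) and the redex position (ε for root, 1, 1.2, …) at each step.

1. p(pair(pair(b, q(q(b))), pair(q(p(b)), b)))  →  p(pair(pair(b, q(p(b))), pair(q(p(b)), b)))   [R3 at 1.1.2.1]
2. p(pair(pair(b, q(p(b))), pair(q(p(b)), b)))  →  p(pair(pair(b, b), pair(q(p(b)), b)))   [R1 at 1.1.2]
3. p(pair(pair(b, b), pair(q(p(b)), b)))  →  p(pair(pair(b, b), pair(b, b)))   [R1 at 1.2.1]

p(pair(pair(b, b), pair(b, b)))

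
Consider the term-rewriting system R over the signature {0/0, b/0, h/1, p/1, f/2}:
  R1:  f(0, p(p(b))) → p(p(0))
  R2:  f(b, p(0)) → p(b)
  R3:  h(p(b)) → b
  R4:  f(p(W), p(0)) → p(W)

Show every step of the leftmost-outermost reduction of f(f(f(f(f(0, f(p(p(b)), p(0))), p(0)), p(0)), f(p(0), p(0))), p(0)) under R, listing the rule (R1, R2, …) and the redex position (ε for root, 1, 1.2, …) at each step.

p(p(0))

1. f(f(f(f(f(0, f(p(p(b)), p(0))), p(0)), p(0)), f(p(0), p(0))), p(0))  →  f(f(f(f(f(0, p(p(b))), p(0)), p(0)), f(p(0), p(0))), p(0))   [R4 at 1.1.1.1.2]
2. f(f(f(f(f(0, p(p(b))), p(0)), p(0)), f(p(0), p(0))), p(0))  →  f(f(f(f(p(p(0)), p(0)), p(0)), f(p(0), p(0))), p(0))   [R1 at 1.1.1.1]
3. f(f(f(f(p(p(0)), p(0)), p(0)), f(p(0), p(0))), p(0))  →  f(f(f(p(p(0)), p(0)), f(p(0), p(0))), p(0))   [R4 at 1.1.1]
4. f(f(f(p(p(0)), p(0)), f(p(0), p(0))), p(0))  →  f(f(p(p(0)), f(p(0), p(0))), p(0))   [R4 at 1.1]
5. f(f(p(p(0)), f(p(0), p(0))), p(0))  →  f(f(p(p(0)), p(0)), p(0))   [R4 at 1.2]
6. f(f(p(p(0)), p(0)), p(0))  →  f(p(p(0)), p(0))   [R4 at 1]
7. f(p(p(0)), p(0))  →  p(p(0))   [R4 at ε]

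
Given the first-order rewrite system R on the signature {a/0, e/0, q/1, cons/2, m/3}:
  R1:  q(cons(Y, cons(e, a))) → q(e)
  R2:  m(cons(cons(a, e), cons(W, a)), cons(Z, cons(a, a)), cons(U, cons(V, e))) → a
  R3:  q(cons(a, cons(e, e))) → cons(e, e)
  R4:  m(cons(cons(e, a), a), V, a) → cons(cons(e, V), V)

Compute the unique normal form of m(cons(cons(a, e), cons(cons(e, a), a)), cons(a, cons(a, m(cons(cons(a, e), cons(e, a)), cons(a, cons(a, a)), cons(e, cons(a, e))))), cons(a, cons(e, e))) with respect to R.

a

1. m(cons(cons(a, e), cons(cons(e, a), a)), cons(a, cons(a, m(cons(cons(a, e), cons(e, a)), cons(a, cons(a, a)), cons(e, cons(a, e))))), cons(a, cons(e, e)))  →  m(cons(cons(a, e), cons(cons(e, a), a)), cons(a, cons(a, a)), cons(a, cons(e, e)))   [R2 at 2.2.2]
2. m(cons(cons(a, e), cons(cons(e, a), a)), cons(a, cons(a, a)), cons(a, cons(e, e)))  →  a   [R2 at ε]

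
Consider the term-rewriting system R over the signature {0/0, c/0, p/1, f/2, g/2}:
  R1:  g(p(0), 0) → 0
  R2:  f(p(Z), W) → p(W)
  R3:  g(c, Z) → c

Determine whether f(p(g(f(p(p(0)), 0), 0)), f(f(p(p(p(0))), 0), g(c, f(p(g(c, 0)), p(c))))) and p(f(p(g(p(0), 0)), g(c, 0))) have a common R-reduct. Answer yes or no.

yes — NF(t₁) = p(p(c)), NF(t₂) = p(p(c))

Reduce t₁ = f(p(g(f(p(p(0)), 0), 0)), f(f(p(p(p(0))), 0), g(c, f(p(g(c, 0)), p(c))))):
1. f(p(g(f(p(p(0)), 0), 0)), f(f(p(p(p(0))), 0), g(c, f(p(g(c, 0)), p(c)))))  →  p(f(f(p(p(p(0))), 0), g(c, f(p(g(c, 0)), p(c)))))   [R2 at ε]
2. p(f(f(p(p(p(0))), 0), g(c, f(p(g(c, 0)), p(c)))))  →  p(f(p(0), g(c, f(p(g(c, 0)), p(c)))))   [R2 at 1.1]
3. p(f(p(0), g(c, f(p(g(c, 0)), p(c)))))  →  p(p(g(c, f(p(g(c, 0)), p(c)))))   [R2 at 1]
4. p(p(g(c, f(p(g(c, 0)), p(c)))))  →  p(p(c))   [R3 at 1.1]

Reduce t₂ = p(f(p(g(p(0), 0)), g(c, 0))):
1. p(f(p(g(p(0), 0)), g(c, 0)))  →  p(p(g(c, 0)))   [R2 at 1]
2. p(p(g(c, 0)))  →  p(p(c))   [R3 at 1.1]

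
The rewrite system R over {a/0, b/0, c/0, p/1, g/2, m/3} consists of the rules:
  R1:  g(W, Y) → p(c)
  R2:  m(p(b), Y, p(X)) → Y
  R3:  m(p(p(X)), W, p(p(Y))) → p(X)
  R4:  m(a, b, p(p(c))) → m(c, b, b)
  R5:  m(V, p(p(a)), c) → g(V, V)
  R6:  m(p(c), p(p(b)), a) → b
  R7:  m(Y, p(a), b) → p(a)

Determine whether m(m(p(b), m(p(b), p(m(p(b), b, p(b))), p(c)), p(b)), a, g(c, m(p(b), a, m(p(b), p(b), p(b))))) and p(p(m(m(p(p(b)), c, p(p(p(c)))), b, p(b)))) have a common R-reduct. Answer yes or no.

no — NF(t₁) = a, NF(t₂) = p(p(b))

Reduce t₁ = m(m(p(b), m(p(b), p(m(p(b), b, p(b))), p(c)), p(b)), a, g(c, m(p(b), a, m(p(b), p(b), p(b))))):
1. m(m(p(b), m(p(b), p(m(p(b), b, p(b))), p(c)), p(b)), a, g(c, m(p(b), a, m(p(b), p(b), p(b)))))  →  m(m(p(b), p(m(p(b), b, p(b))), p(c)), a, g(c, m(p(b), a, m(p(b), p(b), p(b)))))   [R2 at 1]
2. m(m(p(b), p(m(p(b), b, p(b))), p(c)), a, g(c, m(p(b), a, m(p(b), p(b), p(b)))))  →  m(p(m(p(b), b, p(b))), a, g(c, m(p(b), a, m(p(b), p(b), p(b)))))   [R2 at 1]
3. m(p(m(p(b), b, p(b))), a, g(c, m(p(b), a, m(p(b), p(b), p(b)))))  →  m(p(b), a, g(c, m(p(b), a, m(p(b), p(b), p(b)))))   [R2 at 1.1]
4. m(p(b), a, g(c, m(p(b), a, m(p(b), p(b), p(b)))))  →  m(p(b), a, p(c))   [R1 at 3]
5. m(p(b), a, p(c))  →  a   [R2 at ε]

Reduce t₂ = p(p(m(m(p(p(b)), c, p(p(p(c)))), b, p(b)))):
1. p(p(m(m(p(p(b)), c, p(p(p(c)))), b, p(b))))  →  p(p(m(p(b), b, p(b))))   [R3 at 1.1.1]
2. p(p(m(p(b), b, p(b))))  →  p(p(b))   [R2 at 1.1]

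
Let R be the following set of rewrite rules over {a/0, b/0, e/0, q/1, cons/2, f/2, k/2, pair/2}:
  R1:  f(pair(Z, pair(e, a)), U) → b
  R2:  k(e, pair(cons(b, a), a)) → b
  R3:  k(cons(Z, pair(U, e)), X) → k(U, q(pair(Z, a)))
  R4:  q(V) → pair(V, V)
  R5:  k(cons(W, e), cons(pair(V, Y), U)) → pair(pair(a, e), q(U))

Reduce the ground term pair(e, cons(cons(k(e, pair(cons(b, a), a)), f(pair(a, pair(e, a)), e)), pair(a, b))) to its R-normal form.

pair(e, cons(cons(b, b), pair(a, b)))

1. pair(e, cons(cons(k(e, pair(cons(b, a), a)), f(pair(a, pair(e, a)), e)), pair(a, b)))  →  pair(e, cons(cons(b, f(pair(a, pair(e, a)), e)), pair(a, b)))   [R2 at 2.1.1]
2. pair(e, cons(cons(b, f(pair(a, pair(e, a)), e)), pair(a, b)))  →  pair(e, cons(cons(b, b), pair(a, b)))   [R1 at 2.1.2]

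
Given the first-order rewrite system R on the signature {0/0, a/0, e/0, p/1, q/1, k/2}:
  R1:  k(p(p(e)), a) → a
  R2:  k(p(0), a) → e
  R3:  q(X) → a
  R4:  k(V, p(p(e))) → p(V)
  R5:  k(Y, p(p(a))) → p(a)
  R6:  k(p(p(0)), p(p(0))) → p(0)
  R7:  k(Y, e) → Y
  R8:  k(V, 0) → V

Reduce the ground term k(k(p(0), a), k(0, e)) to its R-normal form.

1. k(k(p(0), a), k(0, e))  →  k(e, k(0, e))   [R2 at 1]
2. k(e, k(0, e))  →  k(e, 0)   [R7 at 2]
3. k(e, 0)  →  e   [R8 at ε]

e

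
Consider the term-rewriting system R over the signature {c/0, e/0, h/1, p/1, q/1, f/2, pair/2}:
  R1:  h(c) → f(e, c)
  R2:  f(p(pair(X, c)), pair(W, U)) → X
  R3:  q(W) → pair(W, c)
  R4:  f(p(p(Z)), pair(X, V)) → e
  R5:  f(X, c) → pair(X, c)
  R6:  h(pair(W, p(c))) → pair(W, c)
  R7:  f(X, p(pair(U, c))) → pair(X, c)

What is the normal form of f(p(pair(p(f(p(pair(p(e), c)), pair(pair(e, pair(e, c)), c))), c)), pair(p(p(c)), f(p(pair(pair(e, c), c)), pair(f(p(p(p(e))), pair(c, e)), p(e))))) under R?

p(p(e))

1. f(p(pair(p(f(p(pair(p(e), c)), pair(pair(e, pair(e, c)), c))), c)), pair(p(p(c)), f(p(pair(pair(e, c), c)), pair(f(p(p(p(e))), pair(c, e)), p(e)))))  →  p(f(p(pair(p(e), c)), pair(pair(e, pair(e, c)), c)))   [R2 at ε]
2. p(f(p(pair(p(e), c)), pair(pair(e, pair(e, c)), c)))  →  p(p(e))   [R2 at 1]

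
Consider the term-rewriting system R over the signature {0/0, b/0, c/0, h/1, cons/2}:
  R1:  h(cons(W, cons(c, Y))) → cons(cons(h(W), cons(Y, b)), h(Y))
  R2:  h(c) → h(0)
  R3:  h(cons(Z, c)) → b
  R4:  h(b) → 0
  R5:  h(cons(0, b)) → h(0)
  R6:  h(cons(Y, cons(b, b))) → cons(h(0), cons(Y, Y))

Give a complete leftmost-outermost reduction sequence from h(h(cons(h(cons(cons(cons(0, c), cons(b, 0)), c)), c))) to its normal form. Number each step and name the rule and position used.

0

1. h(h(cons(h(cons(cons(cons(0, c), cons(b, 0)), c)), c)))  →  h(b)   [R3 at 1]
2. h(b)  →  0   [R4 at ε]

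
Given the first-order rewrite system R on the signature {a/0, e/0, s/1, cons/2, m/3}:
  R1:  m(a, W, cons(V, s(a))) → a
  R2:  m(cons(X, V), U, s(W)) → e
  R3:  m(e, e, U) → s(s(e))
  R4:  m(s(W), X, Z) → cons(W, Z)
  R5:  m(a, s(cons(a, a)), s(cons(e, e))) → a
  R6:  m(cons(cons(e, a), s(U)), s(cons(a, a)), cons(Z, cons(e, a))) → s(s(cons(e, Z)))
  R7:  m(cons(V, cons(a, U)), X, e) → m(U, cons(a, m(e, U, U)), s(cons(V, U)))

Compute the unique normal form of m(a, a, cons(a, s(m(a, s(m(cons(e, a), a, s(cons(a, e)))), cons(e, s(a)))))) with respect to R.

1. m(a, a, cons(a, s(m(a, s(m(cons(e, a), a, s(cons(a, e)))), cons(e, s(a))))))  →  m(a, a, cons(a, s(a)))   [R1 at 3.2.1]
2. m(a, a, cons(a, s(a)))  →  a   [R1 at ε]

a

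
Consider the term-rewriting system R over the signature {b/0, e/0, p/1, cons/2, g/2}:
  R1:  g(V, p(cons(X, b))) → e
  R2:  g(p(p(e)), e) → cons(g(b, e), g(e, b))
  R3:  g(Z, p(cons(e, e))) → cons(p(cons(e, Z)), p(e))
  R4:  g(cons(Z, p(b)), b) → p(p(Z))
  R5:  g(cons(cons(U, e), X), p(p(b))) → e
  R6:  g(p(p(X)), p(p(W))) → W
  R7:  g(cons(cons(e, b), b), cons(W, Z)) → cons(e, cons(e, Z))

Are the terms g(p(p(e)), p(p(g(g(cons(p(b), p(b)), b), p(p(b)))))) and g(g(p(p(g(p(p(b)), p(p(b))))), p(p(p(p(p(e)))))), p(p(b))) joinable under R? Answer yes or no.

Reduce t₁ = g(p(p(e)), p(p(g(g(cons(p(b), p(b)), b), p(p(b)))))):
1. g(p(p(e)), p(p(g(g(cons(p(b), p(b)), b), p(p(b))))))  →  g(g(cons(p(b), p(b)), b), p(p(b)))   [R6 at ε]
2. g(g(cons(p(b), p(b)), b), p(p(b)))  →  g(p(p(p(b))), p(p(b)))   [R4 at 1]
3. g(p(p(p(b))), p(p(b)))  →  b   [R6 at ε]

Reduce t₂ = g(g(p(p(g(p(p(b)), p(p(b))))), p(p(p(p(p(e)))))), p(p(b))):
1. g(g(p(p(g(p(p(b)), p(p(b))))), p(p(p(p(p(e)))))), p(p(b)))  →  g(p(p(p(e))), p(p(b)))   [R6 at 1]
2. g(p(p(p(e))), p(p(b)))  →  b   [R6 at ε]

yes — NF(t₁) = b, NF(t₂) = b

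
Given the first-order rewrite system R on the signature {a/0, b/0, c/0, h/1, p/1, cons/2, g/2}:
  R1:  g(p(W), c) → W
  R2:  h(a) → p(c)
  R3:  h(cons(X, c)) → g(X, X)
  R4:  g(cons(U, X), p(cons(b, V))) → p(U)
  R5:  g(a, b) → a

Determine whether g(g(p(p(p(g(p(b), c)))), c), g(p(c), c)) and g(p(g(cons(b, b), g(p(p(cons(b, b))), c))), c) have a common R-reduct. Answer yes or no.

yes — NF(t₁) = p(b), NF(t₂) = p(b)

Reduce t₁ = g(g(p(p(p(g(p(b), c)))), c), g(p(c), c)):
1. g(g(p(p(p(g(p(b), c)))), c), g(p(c), c))  →  g(p(p(g(p(b), c))), g(p(c), c))   [R1 at 1]
2. g(p(p(g(p(b), c))), g(p(c), c))  →  g(p(p(b)), g(p(c), c))   [R1 at 1.1.1]
3. g(p(p(b)), g(p(c), c))  →  g(p(p(b)), c)   [R1 at 2]
4. g(p(p(b)), c)  →  p(b)   [R1 at ε]

Reduce t₂ = g(p(g(cons(b, b), g(p(p(cons(b, b))), c))), c):
1. g(p(g(cons(b, b), g(p(p(cons(b, b))), c))), c)  →  g(cons(b, b), g(p(p(cons(b, b))), c))   [R1 at ε]
2. g(cons(b, b), g(p(p(cons(b, b))), c))  →  g(cons(b, b), p(cons(b, b)))   [R1 at 2]
3. g(cons(b, b), p(cons(b, b)))  →  p(b)   [R4 at ε]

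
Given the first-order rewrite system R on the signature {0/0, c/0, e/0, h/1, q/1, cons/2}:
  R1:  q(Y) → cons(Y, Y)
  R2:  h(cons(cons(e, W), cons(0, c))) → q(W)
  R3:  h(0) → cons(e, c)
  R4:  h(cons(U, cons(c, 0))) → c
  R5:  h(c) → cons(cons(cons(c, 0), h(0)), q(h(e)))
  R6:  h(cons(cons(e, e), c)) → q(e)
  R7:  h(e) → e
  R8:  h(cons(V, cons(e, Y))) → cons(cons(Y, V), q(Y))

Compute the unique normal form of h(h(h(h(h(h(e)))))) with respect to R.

e

1. h(h(h(h(h(h(e))))))  →  h(h(h(h(h(e)))))   [R7 at 1.1.1.1.1]
2. h(h(h(h(h(e)))))  →  h(h(h(h(e))))   [R7 at 1.1.1.1]
3. h(h(h(h(e))))  →  h(h(h(e)))   [R7 at 1.1.1]
4. h(h(h(e)))  →  h(h(e))   [R7 at 1.1]
5. h(h(e))  →  h(e)   [R7 at 1]
6. h(e)  →  e   [R7 at ε]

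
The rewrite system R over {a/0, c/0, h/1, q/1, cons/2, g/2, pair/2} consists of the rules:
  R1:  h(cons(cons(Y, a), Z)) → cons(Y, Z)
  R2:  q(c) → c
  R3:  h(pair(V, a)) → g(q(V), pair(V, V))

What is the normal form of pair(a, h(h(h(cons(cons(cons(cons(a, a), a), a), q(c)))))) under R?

pair(a, cons(a, c))

1. pair(a, h(h(h(cons(cons(cons(cons(a, a), a), a), q(c))))))  →  pair(a, h(h(cons(cons(cons(a, a), a), q(c)))))   [R1 at 2.1.1]
2. pair(a, h(h(cons(cons(cons(a, a), a), q(c)))))  →  pair(a, h(cons(cons(a, a), q(c))))   [R1 at 2.1]
3. pair(a, h(cons(cons(a, a), q(c))))  →  pair(a, cons(a, q(c)))   [R1 at 2]
4. pair(a, cons(a, q(c)))  →  pair(a, cons(a, c))   [R2 at 2.2]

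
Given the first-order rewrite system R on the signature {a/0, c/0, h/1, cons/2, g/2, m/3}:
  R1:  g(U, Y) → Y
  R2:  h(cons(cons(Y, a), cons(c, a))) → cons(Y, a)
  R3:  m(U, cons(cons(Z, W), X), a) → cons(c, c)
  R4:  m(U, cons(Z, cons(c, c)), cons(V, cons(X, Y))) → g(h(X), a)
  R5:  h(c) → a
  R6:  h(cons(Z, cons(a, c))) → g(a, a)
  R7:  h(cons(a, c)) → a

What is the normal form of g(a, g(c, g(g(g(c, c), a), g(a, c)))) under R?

c

1. g(a, g(c, g(g(g(c, c), a), g(a, c))))  →  g(c, g(g(g(c, c), a), g(a, c)))   [R1 at ε]
2. g(c, g(g(g(c, c), a), g(a, c)))  →  g(g(g(c, c), a), g(a, c))   [R1 at ε]
3. g(g(g(c, c), a), g(a, c))  →  g(a, c)   [R1 at ε]
4. g(a, c)  →  c   [R1 at ε]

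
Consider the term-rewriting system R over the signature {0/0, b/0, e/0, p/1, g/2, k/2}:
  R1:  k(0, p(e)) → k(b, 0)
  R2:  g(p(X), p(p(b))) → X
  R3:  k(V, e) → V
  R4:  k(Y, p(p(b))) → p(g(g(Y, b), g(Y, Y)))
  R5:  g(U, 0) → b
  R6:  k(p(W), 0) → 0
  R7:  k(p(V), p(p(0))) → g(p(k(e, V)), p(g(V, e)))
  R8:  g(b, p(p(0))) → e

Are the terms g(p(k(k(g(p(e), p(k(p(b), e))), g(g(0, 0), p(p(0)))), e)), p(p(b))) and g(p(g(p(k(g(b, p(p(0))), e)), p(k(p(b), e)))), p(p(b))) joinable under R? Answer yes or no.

yes — NF(t₁) = e, NF(t₂) = e

Reduce t₁ = g(p(k(k(g(p(e), p(k(p(b), e))), g(g(0, 0), p(p(0)))), e)), p(p(b))):
1. g(p(k(k(g(p(e), p(k(p(b), e))), g(g(0, 0), p(p(0)))), e)), p(p(b)))  →  k(k(g(p(e), p(k(p(b), e))), g(g(0, 0), p(p(0)))), e)   [R2 at ε]
2. k(k(g(p(e), p(k(p(b), e))), g(g(0, 0), p(p(0)))), e)  →  k(g(p(e), p(k(p(b), e))), g(g(0, 0), p(p(0))))   [R3 at ε]
3. k(g(p(e), p(k(p(b), e))), g(g(0, 0), p(p(0))))  →  k(g(p(e), p(p(b))), g(g(0, 0), p(p(0))))   [R3 at 1.2.1]
4. k(g(p(e), p(p(b))), g(g(0, 0), p(p(0))))  →  k(e, g(g(0, 0), p(p(0))))   [R2 at 1]
5. k(e, g(g(0, 0), p(p(0))))  →  k(e, g(b, p(p(0))))   [R5 at 2.1]
6. k(e, g(b, p(p(0))))  →  k(e, e)   [R8 at 2]
7. k(e, e)  →  e   [R3 at ε]

Reduce t₂ = g(p(g(p(k(g(b, p(p(0))), e)), p(k(p(b), e)))), p(p(b))):
1. g(p(g(p(k(g(b, p(p(0))), e)), p(k(p(b), e)))), p(p(b)))  →  g(p(k(g(b, p(p(0))), e)), p(k(p(b), e)))   [R2 at ε]
2. g(p(k(g(b, p(p(0))), e)), p(k(p(b), e)))  →  g(p(g(b, p(p(0)))), p(k(p(b), e)))   [R3 at 1.1]
3. g(p(g(b, p(p(0)))), p(k(p(b), e)))  →  g(p(e), p(k(p(b), e)))   [R8 at 1.1]
4. g(p(e), p(k(p(b), e)))  →  g(p(e), p(p(b)))   [R3 at 2.1]
5. g(p(e), p(p(b)))  →  e   [R2 at ε]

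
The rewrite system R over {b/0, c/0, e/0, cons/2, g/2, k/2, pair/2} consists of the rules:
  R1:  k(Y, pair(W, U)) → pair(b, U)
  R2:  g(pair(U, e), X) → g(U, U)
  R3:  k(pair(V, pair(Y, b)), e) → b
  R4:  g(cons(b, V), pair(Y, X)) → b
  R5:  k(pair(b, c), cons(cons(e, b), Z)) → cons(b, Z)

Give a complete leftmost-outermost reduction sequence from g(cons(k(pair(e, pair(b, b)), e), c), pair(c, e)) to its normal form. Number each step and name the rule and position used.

1. g(cons(k(pair(e, pair(b, b)), e), c), pair(c, e))  →  g(cons(b, c), pair(c, e))   [R3 at 1.1]
2. g(cons(b, c), pair(c, e))  →  b   [R4 at ε]

b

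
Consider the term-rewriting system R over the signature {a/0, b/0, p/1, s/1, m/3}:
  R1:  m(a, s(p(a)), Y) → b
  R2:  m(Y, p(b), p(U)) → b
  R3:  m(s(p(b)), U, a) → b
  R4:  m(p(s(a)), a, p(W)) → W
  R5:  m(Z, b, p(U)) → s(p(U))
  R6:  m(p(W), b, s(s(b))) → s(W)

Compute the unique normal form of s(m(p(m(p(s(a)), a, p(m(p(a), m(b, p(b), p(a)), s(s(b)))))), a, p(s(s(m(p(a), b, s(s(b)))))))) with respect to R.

1. s(m(p(m(p(s(a)), a, p(m(p(a), m(b, p(b), p(a)), s(s(b)))))), a, p(s(s(m(p(a), b, s(s(b))))))))  →  s(m(p(m(p(a), m(b, p(b), p(a)), s(s(b)))), a, p(s(s(m(p(a), b, s(s(b))))))))   [R4 at 1.1.1]
2. s(m(p(m(p(a), m(b, p(b), p(a)), s(s(b)))), a, p(s(s(m(p(a), b, s(s(b))))))))  →  s(m(p(m(p(a), b, s(s(b)))), a, p(s(s(m(p(a), b, s(s(b))))))))   [R2 at 1.1.1.2]
3. s(m(p(m(p(a), b, s(s(b)))), a, p(s(s(m(p(a), b, s(s(b))))))))  →  s(m(p(s(a)), a, p(s(s(m(p(a), b, s(s(b))))))))   [R6 at 1.1.1]
4. s(m(p(s(a)), a, p(s(s(m(p(a), b, s(s(b))))))))  →  s(s(s(m(p(a), b, s(s(b))))))   [R4 at 1]
5. s(s(s(m(p(a), b, s(s(b))))))  →  s(s(s(s(a))))   [R6 at 1.1.1]

s(s(s(s(a))))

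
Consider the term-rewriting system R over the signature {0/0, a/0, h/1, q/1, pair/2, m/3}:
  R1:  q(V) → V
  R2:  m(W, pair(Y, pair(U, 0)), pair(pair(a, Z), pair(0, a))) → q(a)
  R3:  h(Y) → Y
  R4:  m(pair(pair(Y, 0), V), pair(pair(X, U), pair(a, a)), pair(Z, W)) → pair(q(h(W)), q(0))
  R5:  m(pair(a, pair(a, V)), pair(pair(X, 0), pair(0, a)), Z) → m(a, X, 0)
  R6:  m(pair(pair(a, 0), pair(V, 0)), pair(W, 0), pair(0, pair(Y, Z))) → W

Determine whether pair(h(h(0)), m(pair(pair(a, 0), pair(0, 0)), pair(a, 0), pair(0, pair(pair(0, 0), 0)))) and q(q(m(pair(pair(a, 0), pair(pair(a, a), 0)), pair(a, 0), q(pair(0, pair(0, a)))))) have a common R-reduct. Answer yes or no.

no — NF(t₁) = pair(0, a), NF(t₂) = a

Reduce t₁ = pair(h(h(0)), m(pair(pair(a, 0), pair(0, 0)), pair(a, 0), pair(0, pair(pair(0, 0), 0)))):
1. pair(h(h(0)), m(pair(pair(a, 0), pair(0, 0)), pair(a, 0), pair(0, pair(pair(0, 0), 0))))  →  pair(h(0), m(pair(pair(a, 0), pair(0, 0)), pair(a, 0), pair(0, pair(pair(0, 0), 0))))   [R3 at 1]
2. pair(h(0), m(pair(pair(a, 0), pair(0, 0)), pair(a, 0), pair(0, pair(pair(0, 0), 0))))  →  pair(0, m(pair(pair(a, 0), pair(0, 0)), pair(a, 0), pair(0, pair(pair(0, 0), 0))))   [R3 at 1]
3. pair(0, m(pair(pair(a, 0), pair(0, 0)), pair(a, 0), pair(0, pair(pair(0, 0), 0))))  →  pair(0, a)   [R6 at 2]

Reduce t₂ = q(q(m(pair(pair(a, 0), pair(pair(a, a), 0)), pair(a, 0), q(pair(0, pair(0, a)))))):
1. q(q(m(pair(pair(a, 0), pair(pair(a, a), 0)), pair(a, 0), q(pair(0, pair(0, a))))))  →  q(m(pair(pair(a, 0), pair(pair(a, a), 0)), pair(a, 0), q(pair(0, pair(0, a)))))   [R1 at ε]
2. q(m(pair(pair(a, 0), pair(pair(a, a), 0)), pair(a, 0), q(pair(0, pair(0, a)))))  →  m(pair(pair(a, 0), pair(pair(a, a), 0)), pair(a, 0), q(pair(0, pair(0, a))))   [R1 at ε]
3. m(pair(pair(a, 0), pair(pair(a, a), 0)), pair(a, 0), q(pair(0, pair(0, a))))  →  m(pair(pair(a, 0), pair(pair(a, a), 0)), pair(a, 0), pair(0, pair(0, a)))   [R1 at 3]
4. m(pair(pair(a, 0), pair(pair(a, a), 0)), pair(a, 0), pair(0, pair(0, a)))  →  a   [R6 at ε]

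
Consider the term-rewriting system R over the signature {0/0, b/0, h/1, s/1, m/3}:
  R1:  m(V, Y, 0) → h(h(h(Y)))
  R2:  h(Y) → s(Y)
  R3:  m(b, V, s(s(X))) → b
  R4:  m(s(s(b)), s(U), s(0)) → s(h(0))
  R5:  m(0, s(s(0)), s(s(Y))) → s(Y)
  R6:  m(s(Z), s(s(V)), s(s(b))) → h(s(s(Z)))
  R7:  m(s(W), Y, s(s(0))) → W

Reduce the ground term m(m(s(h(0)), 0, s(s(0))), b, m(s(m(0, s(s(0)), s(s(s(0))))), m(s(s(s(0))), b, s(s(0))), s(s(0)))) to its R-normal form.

1. m(m(s(h(0)), 0, s(s(0))), b, m(s(m(0, s(s(0)), s(s(s(0))))), m(s(s(s(0))), b, s(s(0))), s(s(0))))  →  m(h(0), b, m(s(m(0, s(s(0)), s(s(s(0))))), m(s(s(s(0))), b, s(s(0))), s(s(0))))   [R7 at 1]
2. m(h(0), b, m(s(m(0, s(s(0)), s(s(s(0))))), m(s(s(s(0))), b, s(s(0))), s(s(0))))  →  m(s(0), b, m(s(m(0, s(s(0)), s(s(s(0))))), m(s(s(s(0))), b, s(s(0))), s(s(0))))   [R2 at 1]
3. m(s(0), b, m(s(m(0, s(s(0)), s(s(s(0))))), m(s(s(s(0))), b, s(s(0))), s(s(0))))  →  m(s(0), b, m(0, s(s(0)), s(s(s(0)))))   [R7 at 3]
4. m(s(0), b, m(0, s(s(0)), s(s(s(0)))))  →  m(s(0), b, s(s(0)))   [R5 at 3]
5. m(s(0), b, s(s(0)))  →  0   [R7 at ε]

0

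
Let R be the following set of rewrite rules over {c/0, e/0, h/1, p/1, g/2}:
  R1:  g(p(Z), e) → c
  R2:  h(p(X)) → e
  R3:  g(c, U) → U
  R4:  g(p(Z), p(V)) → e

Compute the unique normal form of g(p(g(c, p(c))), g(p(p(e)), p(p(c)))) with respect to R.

1. g(p(g(c, p(c))), g(p(p(e)), p(p(c))))  →  g(p(p(c)), g(p(p(e)), p(p(c))))   [R3 at 1.1]
2. g(p(p(c)), g(p(p(e)), p(p(c))))  →  g(p(p(c)), e)   [R4 at 2]
3. g(p(p(c)), e)  →  c   [R1 at ε]

c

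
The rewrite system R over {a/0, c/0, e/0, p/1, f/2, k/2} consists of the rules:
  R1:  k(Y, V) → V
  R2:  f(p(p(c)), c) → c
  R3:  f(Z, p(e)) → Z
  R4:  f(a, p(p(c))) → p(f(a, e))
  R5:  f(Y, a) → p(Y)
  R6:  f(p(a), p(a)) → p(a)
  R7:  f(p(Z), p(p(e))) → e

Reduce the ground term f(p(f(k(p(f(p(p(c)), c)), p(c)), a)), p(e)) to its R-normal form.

1. f(p(f(k(p(f(p(p(c)), c)), p(c)), a)), p(e))  →  p(f(k(p(f(p(p(c)), c)), p(c)), a))   [R3 at ε]
2. p(f(k(p(f(p(p(c)), c)), p(c)), a))  →  p(p(k(p(f(p(p(c)), c)), p(c))))   [R5 at 1]
3. p(p(k(p(f(p(p(c)), c)), p(c))))  →  p(p(p(c)))   [R1 at 1.1]

p(p(p(c)))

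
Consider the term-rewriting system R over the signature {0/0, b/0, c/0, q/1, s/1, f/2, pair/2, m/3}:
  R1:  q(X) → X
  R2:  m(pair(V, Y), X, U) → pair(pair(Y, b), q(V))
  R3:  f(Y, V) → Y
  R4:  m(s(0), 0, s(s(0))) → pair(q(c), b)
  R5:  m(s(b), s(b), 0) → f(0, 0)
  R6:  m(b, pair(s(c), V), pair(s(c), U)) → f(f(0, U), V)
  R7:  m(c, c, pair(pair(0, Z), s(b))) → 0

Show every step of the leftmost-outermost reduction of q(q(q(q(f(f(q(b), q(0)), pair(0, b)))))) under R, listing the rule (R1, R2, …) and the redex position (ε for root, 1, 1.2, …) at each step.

b

1. q(q(q(q(f(f(q(b), q(0)), pair(0, b))))))  →  q(q(q(f(f(q(b), q(0)), pair(0, b)))))   [R1 at ε]
2. q(q(q(f(f(q(b), q(0)), pair(0, b)))))  →  q(q(f(f(q(b), q(0)), pair(0, b))))   [R1 at ε]
3. q(q(f(f(q(b), q(0)), pair(0, b))))  →  q(f(f(q(b), q(0)), pair(0, b)))   [R1 at ε]
4. q(f(f(q(b), q(0)), pair(0, b)))  →  f(f(q(b), q(0)), pair(0, b))   [R1 at ε]
5. f(f(q(b), q(0)), pair(0, b))  →  f(q(b), q(0))   [R3 at ε]
6. f(q(b), q(0))  →  q(b)   [R3 at ε]
7. q(b)  →  b   [R1 at ε]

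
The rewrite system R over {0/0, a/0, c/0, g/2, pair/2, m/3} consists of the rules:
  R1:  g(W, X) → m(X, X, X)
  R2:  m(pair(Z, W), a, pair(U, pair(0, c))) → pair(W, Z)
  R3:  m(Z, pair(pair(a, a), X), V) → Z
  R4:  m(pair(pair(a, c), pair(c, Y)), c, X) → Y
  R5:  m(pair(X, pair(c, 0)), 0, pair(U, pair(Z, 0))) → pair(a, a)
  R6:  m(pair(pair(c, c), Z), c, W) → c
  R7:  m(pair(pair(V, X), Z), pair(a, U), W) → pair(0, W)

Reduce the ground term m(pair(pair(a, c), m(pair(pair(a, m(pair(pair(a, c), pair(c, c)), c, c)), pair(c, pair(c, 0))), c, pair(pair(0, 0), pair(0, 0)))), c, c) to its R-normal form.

0

1. m(pair(pair(a, c), m(pair(pair(a, m(pair(pair(a, c), pair(c, c)), c, c)), pair(c, pair(c, 0))), c, pair(pair(0, 0), pair(0, 0)))), c, c)  →  m(pair(pair(a, c), m(pair(pair(a, c), pair(c, pair(c, 0))), c, pair(pair(0, 0), pair(0, 0)))), c, c)   [R4 at 1.2.1.1.2]
2. m(pair(pair(a, c), m(pair(pair(a, c), pair(c, pair(c, 0))), c, pair(pair(0, 0), pair(0, 0)))), c, c)  →  m(pair(pair(a, c), pair(c, 0)), c, c)   [R4 at 1.2]
3. m(pair(pair(a, c), pair(c, 0)), c, c)  →  0   [R4 at ε]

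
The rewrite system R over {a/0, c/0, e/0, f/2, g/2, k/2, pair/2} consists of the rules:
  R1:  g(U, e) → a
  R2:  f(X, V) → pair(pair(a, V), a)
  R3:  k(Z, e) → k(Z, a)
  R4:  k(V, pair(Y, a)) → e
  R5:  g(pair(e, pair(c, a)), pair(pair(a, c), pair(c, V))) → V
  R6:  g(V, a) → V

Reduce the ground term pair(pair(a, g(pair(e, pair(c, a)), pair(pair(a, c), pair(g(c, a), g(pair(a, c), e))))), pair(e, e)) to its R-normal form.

pair(pair(a, a), pair(e, e))

1. pair(pair(a, g(pair(e, pair(c, a)), pair(pair(a, c), pair(g(c, a), g(pair(a, c), e))))), pair(e, e))  →  pair(pair(a, g(pair(e, pair(c, a)), pair(pair(a, c), pair(c, g(pair(a, c), e))))), pair(e, e))   [R6 at 1.2.2.2.1]
2. pair(pair(a, g(pair(e, pair(c, a)), pair(pair(a, c), pair(c, g(pair(a, c), e))))), pair(e, e))  →  pair(pair(a, g(pair(a, c), e)), pair(e, e))   [R5 at 1.2]
3. pair(pair(a, g(pair(a, c), e)), pair(e, e))  →  pair(pair(a, a), pair(e, e))   [R1 at 1.2]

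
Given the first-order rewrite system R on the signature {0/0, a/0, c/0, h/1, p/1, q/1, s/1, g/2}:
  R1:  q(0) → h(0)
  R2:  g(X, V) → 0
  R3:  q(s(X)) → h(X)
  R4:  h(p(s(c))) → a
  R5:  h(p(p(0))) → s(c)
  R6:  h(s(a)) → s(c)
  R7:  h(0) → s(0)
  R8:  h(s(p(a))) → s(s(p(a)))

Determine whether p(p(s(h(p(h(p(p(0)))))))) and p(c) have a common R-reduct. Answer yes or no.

Reduce t₁ = p(p(s(h(p(h(p(p(0)))))))):
1. p(p(s(h(p(h(p(p(0))))))))  →  p(p(s(h(p(s(c))))))   [R5 at 1.1.1.1.1]
2. p(p(s(h(p(s(c))))))  →  p(p(s(a)))   [R4 at 1.1.1]

Reduce t₂ = p(c):

no — NF(t₁) = p(p(s(a))), NF(t₂) = p(c)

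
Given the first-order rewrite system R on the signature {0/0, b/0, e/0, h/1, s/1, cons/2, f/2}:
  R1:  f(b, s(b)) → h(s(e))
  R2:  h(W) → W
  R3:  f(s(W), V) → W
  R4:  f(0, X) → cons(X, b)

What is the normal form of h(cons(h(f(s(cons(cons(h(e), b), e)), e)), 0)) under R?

cons(cons(cons(e, b), e), 0)

1. h(cons(h(f(s(cons(cons(h(e), b), e)), e)), 0))  →  cons(h(f(s(cons(cons(h(e), b), e)), e)), 0)   [R2 at ε]
2. cons(h(f(s(cons(cons(h(e), b), e)), e)), 0)  →  cons(f(s(cons(cons(h(e), b), e)), e), 0)   [R2 at 1]
3. cons(f(s(cons(cons(h(e), b), e)), e), 0)  →  cons(cons(cons(h(e), b), e), 0)   [R3 at 1]
4. cons(cons(cons(h(e), b), e), 0)  →  cons(cons(cons(e, b), e), 0)   [R2 at 1.1.1]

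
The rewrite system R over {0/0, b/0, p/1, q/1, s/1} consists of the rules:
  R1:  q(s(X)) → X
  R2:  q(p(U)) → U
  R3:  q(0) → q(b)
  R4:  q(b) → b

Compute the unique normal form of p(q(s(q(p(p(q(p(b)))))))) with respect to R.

1. p(q(s(q(p(p(q(p(b))))))))  →  p(q(p(p(q(p(b))))))   [R1 at 1]
2. p(q(p(p(q(p(b))))))  →  p(p(q(p(b))))   [R2 at 1]
3. p(p(q(p(b))))  →  p(p(b))   [R2 at 1.1]

p(p(b))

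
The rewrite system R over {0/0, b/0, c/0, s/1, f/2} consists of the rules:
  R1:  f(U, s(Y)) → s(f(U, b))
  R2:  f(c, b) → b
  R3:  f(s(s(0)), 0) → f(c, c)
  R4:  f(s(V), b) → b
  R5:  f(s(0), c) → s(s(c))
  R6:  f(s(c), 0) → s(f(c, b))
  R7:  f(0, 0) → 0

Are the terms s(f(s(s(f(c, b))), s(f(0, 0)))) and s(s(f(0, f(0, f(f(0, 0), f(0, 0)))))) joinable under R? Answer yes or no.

Reduce t₁ = s(f(s(s(f(c, b))), s(f(0, 0)))):
1. s(f(s(s(f(c, b))), s(f(0, 0))))  →  s(s(f(s(s(f(c, b))), b)))   [R1 at 1]
2. s(s(f(s(s(f(c, b))), b)))  →  s(s(b))   [R4 at 1.1]

Reduce t₂ = s(s(f(0, f(0, f(f(0, 0), f(0, 0)))))):
1. s(s(f(0, f(0, f(f(0, 0), f(0, 0))))))  →  s(s(f(0, f(0, f(0, f(0, 0))))))   [R7 at 1.1.2.2.1]
2. s(s(f(0, f(0, f(0, f(0, 0))))))  →  s(s(f(0, f(0, f(0, 0)))))   [R7 at 1.1.2.2.2]
3. s(s(f(0, f(0, f(0, 0)))))  →  s(s(f(0, f(0, 0))))   [R7 at 1.1.2.2]
4. s(s(f(0, f(0, 0))))  →  s(s(f(0, 0)))   [R7 at 1.1.2]
5. s(s(f(0, 0)))  →  s(s(0))   [R7 at 1.1]

no — NF(t₁) = s(s(b)), NF(t₂) = s(s(0))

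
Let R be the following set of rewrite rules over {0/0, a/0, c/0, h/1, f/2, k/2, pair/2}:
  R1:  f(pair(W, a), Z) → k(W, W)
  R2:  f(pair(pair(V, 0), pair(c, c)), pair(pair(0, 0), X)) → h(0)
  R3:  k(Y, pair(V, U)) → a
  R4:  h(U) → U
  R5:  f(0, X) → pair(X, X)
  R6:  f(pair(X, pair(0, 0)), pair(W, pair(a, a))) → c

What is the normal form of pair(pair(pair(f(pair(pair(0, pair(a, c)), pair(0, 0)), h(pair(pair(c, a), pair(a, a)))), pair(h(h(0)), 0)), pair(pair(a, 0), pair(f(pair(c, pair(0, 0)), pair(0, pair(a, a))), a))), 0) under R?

pair(pair(pair(c, pair(0, 0)), pair(pair(a, 0), pair(c, a))), 0)

1. pair(pair(pair(f(pair(pair(0, pair(a, c)), pair(0, 0)), h(pair(pair(c, a), pair(a, a)))), pair(h(h(0)), 0)), pair(pair(a, 0), pair(f(pair(c, pair(0, 0)), pair(0, pair(a, a))), a))), 0)  →  pair(pair(pair(f(pair(pair(0, pair(a, c)), pair(0, 0)), pair(pair(c, a), pair(a, a))), pair(h(h(0)), 0)), pair(pair(a, 0), pair(f(pair(c, pair(0, 0)), pair(0, pair(a, a))), a))), 0)   [R4 at 1.1.1.2]
2. pair(pair(pair(f(pair(pair(0, pair(a, c)), pair(0, 0)), pair(pair(c, a), pair(a, a))), pair(h(h(0)), 0)), pair(pair(a, 0), pair(f(pair(c, pair(0, 0)), pair(0, pair(a, a))), a))), 0)  →  pair(pair(pair(c, pair(h(h(0)), 0)), pair(pair(a, 0), pair(f(pair(c, pair(0, 0)), pair(0, pair(a, a))), a))), 0)   [R6 at 1.1.1]
3. pair(pair(pair(c, pair(h(h(0)), 0)), pair(pair(a, 0), pair(f(pair(c, pair(0, 0)), pair(0, pair(a, a))), a))), 0)  →  pair(pair(pair(c, pair(h(0), 0)), pair(pair(a, 0), pair(f(pair(c, pair(0, 0)), pair(0, pair(a, a))), a))), 0)   [R4 at 1.1.2.1]
4. pair(pair(pair(c, pair(h(0), 0)), pair(pair(a, 0), pair(f(pair(c, pair(0, 0)), pair(0, pair(a, a))), a))), 0)  →  pair(pair(pair(c, pair(0, 0)), pair(pair(a, 0), pair(f(pair(c, pair(0, 0)), pair(0, pair(a, a))), a))), 0)   [R4 at 1.1.2.1]
5. pair(pair(pair(c, pair(0, 0)), pair(pair(a, 0), pair(f(pair(c, pair(0, 0)), pair(0, pair(a, a))), a))), 0)  →  pair(pair(pair(c, pair(0, 0)), pair(pair(a, 0), pair(c, a))), 0)   [R6 at 1.2.2.1]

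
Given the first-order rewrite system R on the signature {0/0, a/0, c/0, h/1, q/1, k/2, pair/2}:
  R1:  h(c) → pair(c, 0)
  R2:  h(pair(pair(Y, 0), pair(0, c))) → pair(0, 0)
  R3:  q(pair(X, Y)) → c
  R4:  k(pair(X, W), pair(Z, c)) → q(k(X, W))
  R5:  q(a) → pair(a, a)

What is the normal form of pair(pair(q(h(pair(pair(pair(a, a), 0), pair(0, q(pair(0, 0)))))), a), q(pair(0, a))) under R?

1. pair(pair(q(h(pair(pair(pair(a, a), 0), pair(0, q(pair(0, 0)))))), a), q(pair(0, a)))  →  pair(pair(q(h(pair(pair(pair(a, a), 0), pair(0, c)))), a), q(pair(0, a)))   [R3 at 1.1.1.1.2.2]
2. pair(pair(q(h(pair(pair(pair(a, a), 0), pair(0, c)))), a), q(pair(0, a)))  →  pair(pair(q(pair(0, 0)), a), q(pair(0, a)))   [R2 at 1.1.1]
3. pair(pair(q(pair(0, 0)), a), q(pair(0, a)))  →  pair(pair(c, a), q(pair(0, a)))   [R3 at 1.1]
4. pair(pair(c, a), q(pair(0, a)))  →  pair(pair(c, a), c)   [R3 at 2]

pair(pair(c, a), c)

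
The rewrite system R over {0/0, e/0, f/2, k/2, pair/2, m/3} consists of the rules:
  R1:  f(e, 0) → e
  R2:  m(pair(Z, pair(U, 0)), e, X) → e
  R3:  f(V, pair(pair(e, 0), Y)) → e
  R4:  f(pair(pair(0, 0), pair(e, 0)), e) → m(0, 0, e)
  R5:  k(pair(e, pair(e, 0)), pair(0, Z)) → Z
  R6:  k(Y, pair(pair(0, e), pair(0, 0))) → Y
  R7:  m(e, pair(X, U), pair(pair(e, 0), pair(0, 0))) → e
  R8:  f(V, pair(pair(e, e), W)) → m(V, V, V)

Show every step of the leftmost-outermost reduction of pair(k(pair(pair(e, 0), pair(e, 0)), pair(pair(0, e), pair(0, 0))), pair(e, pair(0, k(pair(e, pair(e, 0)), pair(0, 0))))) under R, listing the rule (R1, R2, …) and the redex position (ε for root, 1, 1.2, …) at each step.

pair(pair(pair(e, 0), pair(e, 0)), pair(e, pair(0, 0)))

1. pair(k(pair(pair(e, 0), pair(e, 0)), pair(pair(0, e), pair(0, 0))), pair(e, pair(0, k(pair(e, pair(e, 0)), pair(0, 0)))))  →  pair(pair(pair(e, 0), pair(e, 0)), pair(e, pair(0, k(pair(e, pair(e, 0)), pair(0, 0)))))   [R6 at 1]
2. pair(pair(pair(e, 0), pair(e, 0)), pair(e, pair(0, k(pair(e, pair(e, 0)), pair(0, 0)))))  →  pair(pair(pair(e, 0), pair(e, 0)), pair(e, pair(0, 0)))   [R5 at 2.2.2]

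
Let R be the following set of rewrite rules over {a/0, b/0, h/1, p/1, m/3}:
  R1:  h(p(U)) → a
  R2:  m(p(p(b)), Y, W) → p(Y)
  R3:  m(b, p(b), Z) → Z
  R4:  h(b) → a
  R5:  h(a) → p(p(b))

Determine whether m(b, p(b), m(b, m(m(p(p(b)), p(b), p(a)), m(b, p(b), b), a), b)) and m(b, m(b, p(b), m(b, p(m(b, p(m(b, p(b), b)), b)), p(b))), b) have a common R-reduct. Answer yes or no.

Reduce t₁ = m(b, p(b), m(b, m(m(p(p(b)), p(b), p(a)), m(b, p(b), b), a), b)):
1. m(b, p(b), m(b, m(m(p(p(b)), p(b), p(a)), m(b, p(b), b), a), b))  →  m(b, m(m(p(p(b)), p(b), p(a)), m(b, p(b), b), a), b)   [R3 at ε]
2. m(b, m(m(p(p(b)), p(b), p(a)), m(b, p(b), b), a), b)  →  m(b, m(p(p(b)), m(b, p(b), b), a), b)   [R2 at 2.1]
3. m(b, m(p(p(b)), m(b, p(b), b), a), b)  →  m(b, p(m(b, p(b), b)), b)   [R2 at 2]
4. m(b, p(m(b, p(b), b)), b)  →  m(b, p(b), b)   [R3 at 2.1]
5. m(b, p(b), b)  →  b   [R3 at ε]

Reduce t₂ = m(b, m(b, p(b), m(b, p(m(b, p(m(b, p(b), b)), b)), p(b))), b):
1. m(b, m(b, p(b), m(b, p(m(b, p(m(b, p(b), b)), b)), p(b))), b)  →  m(b, m(b, p(m(b, p(m(b, p(b), b)), b)), p(b)), b)   [R3 at 2]
2. m(b, m(b, p(m(b, p(m(b, p(b), b)), b)), p(b)), b)  →  m(b, m(b, p(m(b, p(b), b)), p(b)), b)   [R3 at 2.2.1.2.1]
3. m(b, m(b, p(m(b, p(b), b)), p(b)), b)  →  m(b, m(b, p(b), p(b)), b)   [R3 at 2.2.1]
4. m(b, m(b, p(b), p(b)), b)  →  m(b, p(b), b)   [R3 at 2]
5. m(b, p(b), b)  →  b   [R3 at ε]

yes — NF(t₁) = b, NF(t₂) = b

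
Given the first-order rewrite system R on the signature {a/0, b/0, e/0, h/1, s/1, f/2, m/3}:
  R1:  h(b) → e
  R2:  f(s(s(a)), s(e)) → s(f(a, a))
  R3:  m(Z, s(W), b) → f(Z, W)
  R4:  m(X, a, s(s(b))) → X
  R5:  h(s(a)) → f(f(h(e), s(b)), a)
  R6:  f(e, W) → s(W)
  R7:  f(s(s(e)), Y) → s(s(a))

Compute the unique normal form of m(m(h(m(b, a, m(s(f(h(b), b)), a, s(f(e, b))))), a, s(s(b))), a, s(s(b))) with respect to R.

1. m(m(h(m(b, a, m(s(f(h(b), b)), a, s(f(e, b))))), a, s(s(b))), a, s(s(b)))  →  m(h(m(b, a, m(s(f(h(b), b)), a, s(f(e, b))))), a, s(s(b)))   [R4 at ε]
2. m(h(m(b, a, m(s(f(h(b), b)), a, s(f(e, b))))), a, s(s(b)))  →  h(m(b, a, m(s(f(h(b), b)), a, s(f(e, b)))))   [R4 at ε]
3. h(m(b, a, m(s(f(h(b), b)), a, s(f(e, b)))))  →  h(m(b, a, m(s(f(e, b)), a, s(f(e, b)))))   [R1 at 1.3.1.1.1]
4. h(m(b, a, m(s(f(e, b)), a, s(f(e, b)))))  →  h(m(b, a, m(s(s(b)), a, s(f(e, b)))))   [R6 at 1.3.1.1]
5. h(m(b, a, m(s(s(b)), a, s(f(e, b)))))  →  h(m(b, a, m(s(s(b)), a, s(s(b)))))   [R6 at 1.3.3.1]
6. h(m(b, a, m(s(s(b)), a, s(s(b)))))  →  h(m(b, a, s(s(b))))   [R4 at 1.3]
7. h(m(b, a, s(s(b))))  →  h(b)   [R4 at 1]
8. h(b)  →  e   [R1 at ε]

e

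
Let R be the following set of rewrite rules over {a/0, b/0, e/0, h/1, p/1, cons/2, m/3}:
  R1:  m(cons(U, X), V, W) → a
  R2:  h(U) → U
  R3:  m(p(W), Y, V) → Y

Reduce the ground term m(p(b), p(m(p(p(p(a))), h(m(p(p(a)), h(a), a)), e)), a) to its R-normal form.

p(a)

1. m(p(b), p(m(p(p(p(a))), h(m(p(p(a)), h(a), a)), e)), a)  →  p(m(p(p(p(a))), h(m(p(p(a)), h(a), a)), e))   [R3 at ε]
2. p(m(p(p(p(a))), h(m(p(p(a)), h(a), a)), e))  →  p(h(m(p(p(a)), h(a), a)))   [R3 at 1]
3. p(h(m(p(p(a)), h(a), a)))  →  p(m(p(p(a)), h(a), a))   [R2 at 1]
4. p(m(p(p(a)), h(a), a))  →  p(h(a))   [R3 at 1]
5. p(h(a))  →  p(a)   [R2 at 1]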